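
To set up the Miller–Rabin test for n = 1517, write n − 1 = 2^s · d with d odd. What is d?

Halving: 1516 → 758 → 379; 379 is odd.
So 1516 = 2^2 · 379.

379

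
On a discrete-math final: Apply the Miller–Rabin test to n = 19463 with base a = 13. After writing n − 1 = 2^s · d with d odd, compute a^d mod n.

19462

n − 1 = 19462 = 2^1 · 9731, so s = 1 and d = 9731.
Repeated squaring mod 19463: 13^1 ≡ 13, 13^2 ≡ 169, 13^4 ≡ 9098, 13^8 ≡ 16928, 13^16 ≡ 3435, 13^32 ≡ 4647, 13^64 ≡ 10142, 13^128 ≡ 17672, 13^256 ≡ 15749, 13^512 ≡ 13992, 13^1024 ≡ 17210, 13^2048 ≡ 15629, 13^4096 ≡ 4991, 13^8192 ≡ 16904.
9731 = 8192 + 1024 + 512 + 2 + 1, so 13^9731 ≡ 16904·17210·13992·169·13 ≡ 19462 (mod 19463).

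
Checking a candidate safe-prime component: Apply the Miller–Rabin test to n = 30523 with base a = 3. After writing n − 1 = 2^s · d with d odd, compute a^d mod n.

n − 1 = 30522 = 2^1 · 15261, so s = 1 and d = 15261.
3^15261 mod 30523 = 30378.

30378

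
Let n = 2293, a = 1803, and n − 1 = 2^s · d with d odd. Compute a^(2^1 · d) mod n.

1

n − 1 = 2292 = 2^2 · 573, so s = 2 and d = 573.
x_0 = 1803^573 mod 2293 = 1.
x_1 = 1^2 mod 2293 = 1.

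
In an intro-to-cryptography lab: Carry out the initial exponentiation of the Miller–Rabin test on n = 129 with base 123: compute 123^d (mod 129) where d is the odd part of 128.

123

n − 1 = 128 = 2^7 · 1, so s = 7 and d = 1.
123^1 mod 129 = 123.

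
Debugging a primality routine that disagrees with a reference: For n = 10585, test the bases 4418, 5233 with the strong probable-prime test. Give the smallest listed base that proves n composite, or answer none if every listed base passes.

5233

n − 1 = 10584 = 2^3 · 1323, so s = 3 and d = 1323.
Base 4418: x_0 = 4418^1323 mod 10585 = 9152. x_0 is neither 1 nor 10584, so continue squaring. x_1 = 9152^2 mod 10585 = 10584. x_1 ≡ −1, so 4418 is not a witness.
Base 5233: x_0 = 5233^1323 mod 10585 = 1652. x_0 is neither 1 nor 10584, so continue squaring. x_1 = 1652^2 mod 10585 = 8759. x_2 = 8759^2 mod 10585 = 1. x_2 = 1 but x_1 ≠ ±1, a nontrivial square root of 1 — 5233 is a witness and 10585 is composite.
The smallest witness among the given bases is 5233.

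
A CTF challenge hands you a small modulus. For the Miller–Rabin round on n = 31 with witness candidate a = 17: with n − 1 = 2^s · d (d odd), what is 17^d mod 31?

n − 1 = 30 = 2^1 · 15, so s = 1 and d = 15.
17^15 mod 31 = 30.

30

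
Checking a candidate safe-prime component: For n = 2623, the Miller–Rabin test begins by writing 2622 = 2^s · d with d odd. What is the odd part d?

1311

Halving: 2622 → 1311; 1311 is odd.
So 2622 = 2^1 · 1311.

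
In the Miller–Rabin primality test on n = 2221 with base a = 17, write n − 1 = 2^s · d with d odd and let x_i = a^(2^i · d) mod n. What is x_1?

2220

n − 1 = 2220 = 2^2 · 555, so s = 2 and d = 555.
Repeated squaring mod 2221: 17^1 ≡ 17, 17^2 ≡ 289, 17^4 ≡ 1344, 17^8 ≡ 663, 17^16 ≡ 2032, 17^32 ≡ 185, 17^64 ≡ 910, 17^128 ≡ 1888, 17^256 ≡ 2060, 17^512 ≡ 1490.
555 = 512 + 32 + 8 + 2 + 1, so 17^555 ≡ 1490·185·663·289·17 ≡ 1431 (mod 2221).
x_0 = 1431.
x_1 = 1431^2 mod 2221 = 2220.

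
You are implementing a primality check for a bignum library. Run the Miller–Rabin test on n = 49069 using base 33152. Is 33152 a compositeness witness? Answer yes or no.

no

n − 1 = 49068 = 2^2 · 12267, so s = 2 and d = 12267.
Repeated squaring mod 49069: 33152^1 ≡ 33152, 33152^2 ≡ 7642, 33152^4 ≡ 8054, 33152^8 ≡ 46767, 33152^16 ≡ 48821, 33152^32 ≡ 12435, 33152^64 ≡ 12806, 33152^128 ≡ 5038, 33152^256 ≡ 12771, 33152^512 ≡ 42154, 33152^1024 ≡ 24019, 33152^2048 ≡ 8128, 33152^4096 ≡ 17510, 33152^8192 ≡ 16988.
12267 = 8192 + 2048 + 1024 + 512 + 256 + 128 + 64 + 32 + 8 + 2 + 1, so 33152^12267 ≡ 16988·8128·24019·42154·12771·5038·12806·12435·46767·7642·33152 ≡ 49068 (mod 49069).
x_0 = 33152^12267 mod 49069 = 49068.
x_0 = 49068 ≡ −1, so 33152 is not a witness.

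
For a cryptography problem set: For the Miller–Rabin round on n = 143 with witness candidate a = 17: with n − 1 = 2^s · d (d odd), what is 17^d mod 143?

n − 1 = 142 = 2^1 · 71, so s = 1 and d = 71.
17^71 mod 143 = 127.

127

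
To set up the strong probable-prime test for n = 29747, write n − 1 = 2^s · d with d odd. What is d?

Halving: 29746 → 14873; 14873 is odd.
So 29746 = 2^1 · 14873.

14873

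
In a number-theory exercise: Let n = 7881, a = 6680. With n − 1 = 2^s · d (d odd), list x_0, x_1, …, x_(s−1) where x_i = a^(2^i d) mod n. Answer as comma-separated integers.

6995, 4777, 4234

n − 1 = 7880 = 2^3 · 985, so s = 3 and d = 985.
x_0 = 6680^985 mod 7881 = 6995.
x_1 = 6995^2 mod 7881 = 4777.
x_2 = 4777^2 mod 7881 = 4234.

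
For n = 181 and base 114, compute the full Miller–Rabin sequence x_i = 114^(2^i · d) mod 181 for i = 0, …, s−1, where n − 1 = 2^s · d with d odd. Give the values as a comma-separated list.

1, 1

n − 1 = 180 = 2^2 · 45, so s = 2 and d = 45.
x_0 = 114^45 mod 181 = 1.
x_1 = 1^2 mod 181 = 1.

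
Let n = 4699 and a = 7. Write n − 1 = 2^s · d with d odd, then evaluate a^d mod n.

n − 1 = 4698 = 2^1 · 2349, so s = 1 and d = 2349.
7^2349 mod 4699 = 1333.

1333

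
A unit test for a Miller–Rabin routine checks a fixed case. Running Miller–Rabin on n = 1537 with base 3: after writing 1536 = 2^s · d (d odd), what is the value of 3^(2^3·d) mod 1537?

1213

n − 1 = 1536 = 2^9 · 3, so s = 9 and d = 3.
x_0 = 3^3 mod 1537 = 27.
x_1 = 27^2 mod 1537 = 729.
x_2 = 729^2 mod 1537 = 1176.
x_3 = 1176^2 mod 1537 = 1213.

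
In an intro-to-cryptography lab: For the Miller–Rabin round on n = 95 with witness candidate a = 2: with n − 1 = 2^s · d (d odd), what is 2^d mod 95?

53

n − 1 = 94 = 2^1 · 47, so s = 1 and d = 47.
By repeated squaring, 2^47 ≡ 53 (mod 95).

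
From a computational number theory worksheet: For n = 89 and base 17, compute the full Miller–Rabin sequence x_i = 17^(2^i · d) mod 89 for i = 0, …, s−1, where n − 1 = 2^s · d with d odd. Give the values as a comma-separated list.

55, 88, 1

n − 1 = 88 = 2^3 · 11, so s = 3 and d = 11.
x_0 = 17^11 mod 89 = 55.
x_1 = 55^2 mod 89 = 88.
x_2 = 88^2 mod 89 = 1.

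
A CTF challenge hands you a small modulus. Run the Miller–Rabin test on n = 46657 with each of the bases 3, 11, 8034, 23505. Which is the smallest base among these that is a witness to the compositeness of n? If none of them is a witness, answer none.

n − 1 = 46656 = 2^6 · 729, so s = 6 and d = 729.
Base 3: x_0 = 3^729 mod 46657 = 19683. x_0 is neither 1 nor 46656, so continue squaring. x_1 = 19683^2 mod 46657 = 27418. x_2 = 27418^2 mod 46657 = 9140. x_3 = 9140^2 mod 46657 = 23570. x_4 = 23570^2 mod 46657 = 1. x_4 = 1 but x_3 ≠ ±1, a nontrivial square root of 1 — 3 is a witness and 46657 is composite.
Base 11: x_0 = 11^729 mod 46657 = 42882. x_0 is neither 1 nor 46656, so continue squaring. x_1 = 42882^2 mod 46657 = 20240. x_2 = 20240^2 mod 46657 = 9140. x_3 = 9140^2 mod 46657 = 23570. x_4 = 23570^2 mod 46657 = 1. x_4 = 1 but x_3 ≠ ±1, a nontrivial square root of 1 — 11 is a witness and 46657 is composite.
Base 8034: x_0 = 8034^729 mod 46657 = 16471. x_0 is neither 1 nor 46656, so continue squaring. x_1 = 16471^2 mod 46657 = 30043. x_2 = 30043^2 mod 46657 = 2184. x_3 = 2184^2 mod 46657 = 10842. x_4 = 10842^2 mod 46657 = 19981. x_5 = 19981^2 mod 46657 = 43069. Reached i = s−1 = 5 without hitting −1: 8034 is a Miller–Rabin witness and 46657 is composite.
Base 23505: x_0 = 23505^729 mod 46657 = 13950. x_0 is neither 1 nor 46656, so continue squaring. x_1 = 13950^2 mod 46657 = 42810. x_2 = 42810^2 mod 46657 = 9140. x_3 = 9140^2 mod 46657 = 23570. x_4 = 23570^2 mod 46657 = 1. x_4 = 1 but x_3 ≠ ±1, a nontrivial square root of 1 — 23505 is a witness and 46657 is composite.
The smallest witness among the given bases is 3.

3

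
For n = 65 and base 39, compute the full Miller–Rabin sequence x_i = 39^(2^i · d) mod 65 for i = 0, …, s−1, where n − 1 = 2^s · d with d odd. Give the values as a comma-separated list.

39, 26, 26, 26, 26, 26

n − 1 = 64 = 2^6 · 1, so s = 6 and d = 1.
x_0 = 39^1 mod 65 = 39.
x_1 = 39^2 mod 65 = 26.
x_2 = 26^2 mod 65 = 26.
x_3 = 26^2 mod 65 = 26.
x_4 = 26^2 mod 65 = 26.
x_5 = 26^2 mod 65 = 26.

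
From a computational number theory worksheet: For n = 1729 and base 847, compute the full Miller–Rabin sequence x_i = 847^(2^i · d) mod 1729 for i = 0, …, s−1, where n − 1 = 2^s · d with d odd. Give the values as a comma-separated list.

476, 77, 742, 742, 742, 742

n − 1 = 1728 = 2^6 · 27, so s = 6 and d = 27.
x_0 = 847^27 mod 1729 = 476.
x_1 = 476^2 mod 1729 = 77.
x_2 = 77^2 mod 1729 = 742.
x_3 = 742^2 mod 1729 = 742.
x_4 = 742^2 mod 1729 = 742.
x_5 = 742^2 mod 1729 = 742.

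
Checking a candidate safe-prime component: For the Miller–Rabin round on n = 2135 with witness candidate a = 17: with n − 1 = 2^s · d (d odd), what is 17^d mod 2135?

n − 1 = 2134 = 2^1 · 1067, so s = 1 and d = 1067.
17^1067 mod 2135 = 68.

68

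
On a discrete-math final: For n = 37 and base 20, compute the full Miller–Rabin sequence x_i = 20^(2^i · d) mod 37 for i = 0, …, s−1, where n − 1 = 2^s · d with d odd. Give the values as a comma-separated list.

n − 1 = 36 = 2^2 · 9, so s = 2 and d = 9.
x_0 = 20^9 mod 37 = 31.
x_1 = 31^2 mod 37 = 36.

31, 36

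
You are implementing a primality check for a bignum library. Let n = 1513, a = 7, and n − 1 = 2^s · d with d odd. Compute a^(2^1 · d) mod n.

n − 1 = 1512 = 2^3 · 189, so s = 3 and d = 189.
x_0 = 7^189 mod 1513 = 567.
x_1 = 567^2 mod 1513 = 733.

733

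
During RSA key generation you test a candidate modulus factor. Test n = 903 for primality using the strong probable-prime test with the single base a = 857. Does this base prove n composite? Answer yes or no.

yes

n − 1 = 902 = 2^1 · 451, so s = 1 and d = 451.
Repeated squaring mod 903: 857^1 ≡ 857, 857^2 ≡ 310, 857^4 ≡ 382, 857^8 ≡ 541, 857^16 ≡ 109, 857^32 ≡ 142, 857^64 ≡ 298, 857^128 ≡ 310, 857^256 ≡ 382.
451 = 256 + 128 + 64 + 2 + 1, so 857^451 ≡ 382·310·298·310·857 ≡ 311 (mod 903).
x_0 = 857^451 mod 903 = 311.
x_0 ∉ {1, 902} and s = 1, so 857 is a Miller–Rabin witness and 903 is composite.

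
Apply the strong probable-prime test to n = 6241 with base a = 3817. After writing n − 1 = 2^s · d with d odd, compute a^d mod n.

1660

n − 1 = 6240 = 2^5 · 195, so s = 5 and d = 195.
By repeated squaring, 3817^195 ≡ 1660 (mod 6241).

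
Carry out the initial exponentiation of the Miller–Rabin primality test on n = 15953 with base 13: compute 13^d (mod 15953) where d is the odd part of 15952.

11969

n − 1 = 15952 = 2^4 · 997, so s = 4 and d = 997.
13^997 mod 15953 = 11969.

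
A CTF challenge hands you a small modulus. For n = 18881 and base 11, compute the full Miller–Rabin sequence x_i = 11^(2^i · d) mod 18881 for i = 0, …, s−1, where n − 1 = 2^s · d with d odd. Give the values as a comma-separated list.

11685, 10714, 12197, 3410, 16285, 17580

n − 1 = 18880 = 2^6 · 295, so s = 6 and d = 295.
x_0 = 11^295 mod 18881 = 11685.
x_1 = 11685^2 mod 18881 = 10714.
x_2 = 10714^2 mod 18881 = 12197.
x_3 = 12197^2 mod 18881 = 3410.
x_4 = 3410^2 mod 18881 = 16285.
x_5 = 16285^2 mod 18881 = 17580.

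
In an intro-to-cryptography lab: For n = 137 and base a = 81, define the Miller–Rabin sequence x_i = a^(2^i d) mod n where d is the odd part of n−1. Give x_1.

n − 1 = 136 = 2^3 · 17, so s = 3 and d = 17.
x_0 = 81^17 mod 137 = 136.
x_1 = 136^2 mod 137 = 1.

1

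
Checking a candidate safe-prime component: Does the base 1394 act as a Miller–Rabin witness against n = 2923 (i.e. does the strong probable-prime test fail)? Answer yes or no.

yes

n − 1 = 2922 = 2^1 · 1461, so s = 1 and d = 1461.
x_0 = 1394^1461 mod 2923 = 492.
x_0 ∉ {1, 2922} and s = 1, so 1394 is a Miller–Rabin witness and 2923 is composite.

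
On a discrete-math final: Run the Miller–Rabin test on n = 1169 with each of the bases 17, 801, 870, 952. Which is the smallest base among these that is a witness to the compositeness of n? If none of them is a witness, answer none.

17

n − 1 = 1168 = 2^4 · 73, so s = 4 and d = 73.
Base 17: x_0 = 17^73 mod 1169 = 829. x_0 is neither 1 nor 1168, so continue squaring. x_1 = 829^2 mod 1169 = 1038. x_2 = 1038^2 mod 1169 = 795. x_3 = 795^2 mod 1169 = 765. Reached i = s−1 = 3 without hitting −1: 17 is a Miller–Rabin witness and 1169 is composite.
Base 801: x_0 = 801^73 mod 1169 = 395. x_0 is neither 1 nor 1168, so continue squaring. x_1 = 395^2 mod 1169 = 548. x_2 = 548^2 mod 1169 = 1040. x_3 = 1040^2 mod 1169 = 275. Reached i = s−1 = 3 without hitting −1: 801 is a Miller–Rabin witness and 1169 is composite.
Base 870: x_0 = 870^73 mod 1169 = 926. x_0 is neither 1 nor 1168, so continue squaring. x_1 = 926^2 mod 1169 = 599. x_2 = 599^2 mod 1169 = 1087. x_3 = 1087^2 mod 1169 = 879. Reached i = s−1 = 3 without hitting −1: 870 is a Miller–Rabin witness and 1169 is composite.
Base 952: x_0 = 952^73 mod 1169 = 581. x_0 is neither 1 nor 1168, so continue squaring. x_1 = 581^2 mod 1169 = 889. x_2 = 889^2 mod 1169 = 77. x_3 = 77^2 mod 1169 = 84. Reached i = s−1 = 3 without hitting −1: 952 is a Miller–Rabin witness and 1169 is composite.
The smallest witness among the given bases is 17.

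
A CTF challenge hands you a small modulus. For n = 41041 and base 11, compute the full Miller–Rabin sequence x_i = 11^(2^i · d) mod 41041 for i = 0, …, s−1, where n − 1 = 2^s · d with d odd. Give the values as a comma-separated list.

n − 1 = 41040 = 2^4 · 2565, so s = 4 and d = 2565.
x_0 = 11^2565 mod 41041 = 4103.
x_1 = 4103^2 mod 41041 = 7799.
x_2 = 7799^2 mod 41041 = 1639.
x_3 = 1639^2 mod 41041 = 18656.

4103, 7799, 1639, 18656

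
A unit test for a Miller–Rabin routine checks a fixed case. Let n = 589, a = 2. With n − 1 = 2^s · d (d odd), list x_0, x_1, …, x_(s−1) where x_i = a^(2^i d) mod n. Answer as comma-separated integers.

n − 1 = 588 = 2^2 · 147, so s = 2 and d = 147.
x_0 = 2^147 mod 589 = 407.
x_1 = 407^2 mod 589 = 140.

407, 140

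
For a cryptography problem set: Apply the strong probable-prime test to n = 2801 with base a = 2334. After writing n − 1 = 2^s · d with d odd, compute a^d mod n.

n − 1 = 2800 = 2^4 · 175, so s = 4 and d = 175.
Repeated squaring mod 2801: 2334^1 ≡ 2334, 2334^2 ≡ 2412, 2334^4 ≡ 67, 2334^8 ≡ 1688, 2334^16 ≡ 727, 2334^32 ≡ 1941, 2334^64 ≡ 136, 2334^128 ≡ 1690.
175 = 128 + 32 + 8 + 4 + 2 + 1, so 2334^175 ≡ 1690·1941·1688·67·2412·2334 ≡ 619 (mod 2801).

619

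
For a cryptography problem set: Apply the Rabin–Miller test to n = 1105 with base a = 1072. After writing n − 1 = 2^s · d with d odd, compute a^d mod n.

n − 1 = 1104 = 2^4 · 69, so s = 4 and d = 69.
Repeated squaring mod 1105: 1072^1 ≡ 1072, 1072^2 ≡ 1089, 1072^4 ≡ 256, 1072^8 ≡ 341, 1072^16 ≡ 256, 1072^32 ≡ 341, 1072^64 ≡ 256.
69 = 64 + 4 + 1, so 1072^69 ≡ 256·256·1072 ≡ 902 (mod 1105).

902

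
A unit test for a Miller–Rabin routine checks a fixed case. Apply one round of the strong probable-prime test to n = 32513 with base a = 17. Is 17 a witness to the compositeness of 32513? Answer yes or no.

yes

n − 1 = 32512 = 2^8 · 127, so s = 8 and d = 127.
x_0 = 17^127 mod 32513 = 24613.
x_0 is neither 1 nor 32512, so continue squaring.
x_1 = 24613^2 mod 32513 = 17553.
x_2 = 17553^2 mod 32513 = 14621.
x_3 = 14621^2 mod 32513 = 666.
x_4 = 666^2 mod 32513 = 20887.
x_5 = 20887^2 mod 32513 = 7335.
x_6 = 7335^2 mod 32513 = 25723.
x_7 = 25723^2 mod 32513 = 666.
Reached i = s−1 = 7 without hitting −1: 17 is a Miller–Rabin witness and 32513 is composite.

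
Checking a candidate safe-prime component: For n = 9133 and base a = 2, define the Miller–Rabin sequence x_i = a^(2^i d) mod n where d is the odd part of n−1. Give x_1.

9132

n − 1 = 9132 = 2^2 · 2283, so s = 2 and d = 2283.
x_0 = 2^2283 mod 9133 = 5401.
x_1 = 5401^2 mod 9133 = 9132.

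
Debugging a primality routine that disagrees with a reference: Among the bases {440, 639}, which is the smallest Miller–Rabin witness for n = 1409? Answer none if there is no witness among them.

none

n − 1 = 1408 = 2^7 · 11, so s = 7 and d = 11.
Base 440: x_0 = 440^11 mod 1409 = 291. x_0 is neither 1 nor 1408, so continue squaring. x_1 = 291^2 mod 1409 = 141. x_2 = 141^2 mod 1409 = 155. x_3 = 155^2 mod 1409 = 72. x_4 = 72^2 mod 1409 = 957. x_5 = 957^2 mod 1409 = 1408. x_5 ≡ −1, so 440 is not a witness.
Base 639: x_0 = 639^11 mod 1409 = 988. x_0 is neither 1 nor 1408, so continue squaring. x_1 = 988^2 mod 1409 = 1116. x_2 = 1116^2 mod 1409 = 1309. x_3 = 1309^2 mod 1409 = 137. x_4 = 137^2 mod 1409 = 452. x_5 = 452^2 mod 1409 = 1408. x_5 ≡ −1, so 639 is not a witness.
No listed base is a witness for 1409.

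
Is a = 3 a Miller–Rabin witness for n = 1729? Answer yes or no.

yes

n − 1 = 1728 = 2^6 · 27, so s = 6 and d = 27.
x_0 = 3^27 mod 1729 = 664.
x_0 is neither 1 nor 1728, so continue squaring.
x_1 = 664^2 mod 1729 = 1.
x_1 = 1 but x_0 ≠ ±1, a nontrivial square root of 1 — 3 is a witness and 1729 is composite.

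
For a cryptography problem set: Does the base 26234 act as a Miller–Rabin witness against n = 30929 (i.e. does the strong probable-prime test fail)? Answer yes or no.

yes

n − 1 = 30928 = 2^4 · 1933, so s = 4 and d = 1933.
x_0 = 26234^1933 mod 30929 = 17566.
x_0 is neither 1 nor 30928, so continue squaring.
x_1 = 17566^2 mod 30929 = 16652.
x_2 = 16652^2 mod 30929 = 10619.
x_3 = 10619^2 mod 30929 = 26956.
Reached i = s−1 = 3 without hitting −1: 26234 is a Miller–Rabin witness and 30929 is composite.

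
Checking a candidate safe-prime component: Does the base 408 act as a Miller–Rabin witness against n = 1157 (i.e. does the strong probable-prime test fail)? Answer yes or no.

n − 1 = 1156 = 2^2 · 289, so s = 2 and d = 289.
x_0 = 408^289 mod 1157 = 408.
x_0 is neither 1 nor 1156, so continue squaring.
x_1 = 408^2 mod 1157 = 1013.
Reached i = s−1 = 1 without hitting −1: 408 is a Miller–Rabin witness and 1157 is composite.

yes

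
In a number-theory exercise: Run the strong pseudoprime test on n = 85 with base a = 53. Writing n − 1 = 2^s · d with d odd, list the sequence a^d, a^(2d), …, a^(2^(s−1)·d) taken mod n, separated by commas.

n − 1 = 84 = 2^2 · 21, so s = 2 and d = 21.
x_0 = 53^21 mod 85 = 83.
x_1 = 83^2 mod 85 = 4.

83, 4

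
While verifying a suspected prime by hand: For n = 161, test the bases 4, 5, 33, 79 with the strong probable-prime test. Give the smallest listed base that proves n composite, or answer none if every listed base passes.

4

n − 1 = 160 = 2^5 · 5, so s = 5 and d = 5.
Base 4: x_0 = 4^5 mod 161 = 58. x_0 is neither 1 nor 160, so continue squaring. x_1 = 58^2 mod 161 = 144. x_2 = 144^2 mod 161 = 128. x_3 = 128^2 mod 161 = 123. x_4 = 123^2 mod 161 = 156. Reached i = s−1 = 4 without hitting −1: 4 is a Miller–Rabin witness and 161 is composite.
Base 5: x_0 = 5^5 mod 161 = 66. x_0 is neither 1 nor 160, so continue squaring. x_1 = 66^2 mod 161 = 9. x_2 = 9^2 mod 161 = 81. x_3 = 81^2 mod 161 = 121. x_4 = 121^2 mod 161 = 151. Reached i = s−1 = 4 without hitting −1: 5 is a Miller–Rabin witness and 161 is composite.
Base 33: x_0 = 33^5 mod 161 = 157. x_0 is neither 1 nor 160, so continue squaring. x_1 = 157^2 mod 161 = 16. x_2 = 16^2 mod 161 = 95. x_3 = 95^2 mod 161 = 9. x_4 = 9^2 mod 161 = 81. Reached i = s−1 = 4 without hitting −1: 33 is a Miller–Rabin witness and 161 is composite.
Base 79: x_0 = 79^5 mod 161 = 88. x_0 is neither 1 nor 160, so continue squaring. x_1 = 88^2 mod 161 = 16. x_2 = 16^2 mod 161 = 95. x_3 = 95^2 mod 161 = 9. x_4 = 9^2 mod 161 = 81. Reached i = s−1 = 4 without hitting −1: 79 is a Miller–Rabin witness and 161 is composite.
The smallest witness among the given bases is 4.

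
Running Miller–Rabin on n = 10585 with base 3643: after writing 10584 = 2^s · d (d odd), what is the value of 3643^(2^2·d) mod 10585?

291

n − 1 = 10584 = 2^3 · 1323, so s = 3 and d = 1323.
Repeated squaring mod 10585: 3643^1 ≡ 3643, 3643^2 ≡ 8444, 3643^4 ≡ 576, 3643^8 ≡ 3641, 3643^16 ≡ 4461, 3643^32 ≡ 721, 3643^64 ≡ 1176, 3643^128 ≡ 6926, 3643^256 ≡ 8841, 3643^512 ≡ 3641, 3643^1024 ≡ 4461.
1323 = 1024 + 256 + 32 + 8 + 2 + 1, so 3643^1323 ≡ 4461·8841·721·3641·8444·3643 ≡ 9877 (mod 10585).
x_0 = 9877.
x_1 = 9877^2 mod 10585 = 3769.
x_2 = 3769^2 mod 10585 = 291.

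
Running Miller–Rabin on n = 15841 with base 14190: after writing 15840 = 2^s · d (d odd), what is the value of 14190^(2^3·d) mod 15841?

1

n − 1 = 15840 = 2^5 · 495, so s = 5 and d = 495.
x_0 = 14190^495 mod 15841 = 7687.
x_1 = 7687^2 mod 15841 = 3039.
x_2 = 3039^2 mod 15841 = 218.
x_3 = 218^2 mod 15841 = 1.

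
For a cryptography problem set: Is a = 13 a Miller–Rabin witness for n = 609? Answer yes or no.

yes

n − 1 = 608 = 2^5 · 19, so s = 5 and d = 19.
x_0 = 13^19 mod 609 = 412.
x_0 is neither 1 nor 608, so continue squaring.
x_1 = 412^2 mod 609 = 442.
x_2 = 442^2 mod 609 = 484.
x_3 = 484^2 mod 609 = 400.
x_4 = 400^2 mod 609 = 442.
Reached i = s−1 = 4 without hitting −1: 13 is a Miller–Rabin witness and 609 is composite.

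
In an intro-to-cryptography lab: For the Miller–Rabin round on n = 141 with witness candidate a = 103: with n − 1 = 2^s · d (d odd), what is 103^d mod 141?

97

n − 1 = 140 = 2^2 · 35, so s = 2 and d = 35.
103^35 mod 141 = 97.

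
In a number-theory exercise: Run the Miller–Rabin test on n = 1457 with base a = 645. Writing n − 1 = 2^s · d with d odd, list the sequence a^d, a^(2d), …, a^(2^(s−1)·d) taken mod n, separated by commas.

676, 935, 25, 625

n − 1 = 1456 = 2^4 · 91, so s = 4 and d = 91.
x_0 = 645^91 mod 1457 = 676.
x_1 = 676^2 mod 1457 = 935.
x_2 = 935^2 mod 1457 = 25.
x_3 = 25^2 mod 1457 = 625.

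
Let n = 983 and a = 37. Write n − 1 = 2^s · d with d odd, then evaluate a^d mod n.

n − 1 = 982 = 2^1 · 491, so s = 1 and d = 491.
37^491 mod 983 = 1.

1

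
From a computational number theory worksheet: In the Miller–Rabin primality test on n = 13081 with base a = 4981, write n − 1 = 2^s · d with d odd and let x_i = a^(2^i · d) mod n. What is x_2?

n − 1 = 13080 = 2^3 · 1635, so s = 3 and d = 1635.
Repeated squaring mod 13081: 4981^1 ≡ 4981, 4981^2 ≡ 8785, 4981^4 ≡ 11406, 4981^8 ≡ 6291, 4981^16 ≡ 6656, 4981^32 ≡ 10070, 4981^64 ≡ 988, 4981^128 ≡ 8150, 4981^256 ≡ 10263, 4981^512 ≡ 957, 4981^1024 ≡ 179.
1635 = 1024 + 512 + 64 + 32 + 2 + 1, so 4981^1635 ≡ 179·957·988·10070·8785·4981 ≡ 6878 (mod 13081).
x_0 = 6878.
x_1 = 6878^2 mod 13081 = 5988.
x_2 = 5988^2 mod 13081 = 1123.

1123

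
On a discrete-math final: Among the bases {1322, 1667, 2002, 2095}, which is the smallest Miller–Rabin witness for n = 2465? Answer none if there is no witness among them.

n − 1 = 2464 = 2^5 · 77, so s = 5 and d = 77.
Base 1322: x_0 = 1322^77 mod 2465 = 1322. x_0 is neither 1 nor 2464, so continue squaring. x_1 = 1322^2 mod 2465 = 2464. x_1 ≡ −1, so 1322 is not a witness.
Base 1667: x_0 = 1667^77 mod 2465 = 307. x_0 is neither 1 nor 2464, so continue squaring. x_1 = 307^2 mod 2465 = 579. x_2 = 579^2 mod 2465 = 1. x_2 = 1 but x_1 ≠ ±1, a nontrivial square root of 1 — 1667 is a witness and 2465 is composite.
Base 2002: x_0 = 2002^77 mod 2465 = 2002. x_0 is neither 1 nor 2464, so continue squaring. x_1 = 2002^2 mod 2465 = 2379. x_2 = 2379^2 mod 2465 = 1. x_2 = 1 but x_1 ≠ ±1, a nontrivial square root of 1 — 2002 is a witness and 2465 is composite.
Base 2095: x_0 = 2095^77 mod 2465 = 2350. x_0 is neither 1 nor 2464, so continue squaring. x_1 = 2350^2 mod 2465 = 900. x_2 = 900^2 mod 2465 = 1480. x_3 = 1480^2 mod 2465 = 1480. x_4 = 1480^2 mod 2465 = 1480. Reached i = s−1 = 4 without hitting −1: 2095 is a Miller–Rabin witness and 2465 is composite.
The smallest witness among the given bases is 1667.

1667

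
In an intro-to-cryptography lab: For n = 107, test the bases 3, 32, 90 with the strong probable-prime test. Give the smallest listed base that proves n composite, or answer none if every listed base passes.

n − 1 = 106 = 2^1 · 53, so s = 1 and d = 53.
Base 3: x_0 = 3^53 mod 107 = 1. x_0 = 1, so 3 is not a witness.
Base 32: x_0 = 32^53 mod 107 = 106. x_0 = 106 ≡ −1, so 32 is not a witness.
Base 90: x_0 = 90^53 mod 107 = 1. x_0 = 1, so 90 is not a witness.
No listed base is a witness for 107.

none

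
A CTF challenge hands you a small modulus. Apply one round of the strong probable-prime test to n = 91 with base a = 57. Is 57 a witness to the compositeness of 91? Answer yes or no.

n − 1 = 90 = 2^1 · 45, so s = 1 and d = 45.
x_0 = 57^45 mod 91 = 57.
x_0 ∉ {1, 90} and s = 1, so 57 is a Miller–Rabin witness and 91 is composite.

yes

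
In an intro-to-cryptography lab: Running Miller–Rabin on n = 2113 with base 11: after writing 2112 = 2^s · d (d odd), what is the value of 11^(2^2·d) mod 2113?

835

n − 1 = 2112 = 2^6 · 33, so s = 6 and d = 33.
Repeated squaring mod 2113: 11^1 ≡ 11, 11^2 ≡ 121, 11^4 ≡ 1963, 11^8 ≡ 1370, 11^16 ≡ 556, 11^32 ≡ 638.
33 = 32 + 1, so 11^33 ≡ 638·11 ≡ 679 (mod 2113).
x_0 = 679.
x_1 = 679^2 mod 2113 = 407.
x_2 = 407^2 mod 2113 = 835.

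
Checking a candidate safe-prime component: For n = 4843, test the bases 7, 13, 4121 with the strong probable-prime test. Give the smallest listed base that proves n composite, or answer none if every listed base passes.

7

n − 1 = 4842 = 2^1 · 2421, so s = 1 and d = 2421.
Base 7: x_0 = 7^2421 mod 4843 = 2519. x_0 ∉ {1, 4842} and s = 1, so 7 is a Miller–Rabin witness and 4843 is composite.
Base 13: x_0 = 13^2421 mod 4843 = 4214. x_0 ∉ {1, 4842} and s = 1, so 13 is a Miller–Rabin witness and 4843 is composite.
Base 4121: x_0 = 4121^2421 mod 4843 = 1556. x_0 ∉ {1, 4842} and s = 1, so 4121 is a Miller–Rabin witness and 4843 is composite.
The smallest witness among the given bases is 7.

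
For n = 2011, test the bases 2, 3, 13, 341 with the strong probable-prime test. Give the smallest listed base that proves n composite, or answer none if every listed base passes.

none

n − 1 = 2010 = 2^1 · 1005, so s = 1 and d = 1005.
Base 2: x_0 = 2^1005 mod 2011 = 2010. x_0 = 2010 ≡ −1, so 2 is not a witness.
Base 3: x_0 = 3^1005 mod 2011 = 2010. x_0 = 2010 ≡ −1, so 3 is not a witness.
Base 13: x_0 = 13^1005 mod 2011 = 1. x_0 = 1, so 13 is not a witness.
Base 341: x_0 = 341^1005 mod 2011 = 2010. x_0 = 2010 ≡ −1, so 341 is not a witness.
No listed base is a witness for 2011.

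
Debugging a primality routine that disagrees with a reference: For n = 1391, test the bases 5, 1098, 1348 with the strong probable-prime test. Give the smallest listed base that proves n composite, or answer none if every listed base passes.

5

n − 1 = 1390 = 2^1 · 695, so s = 1 and d = 695.
Base 5: x_0 = 5^695 mod 1391 = 853. x_0 ∉ {1, 1390} and s = 1, so 5 is a Miller–Rabin witness and 1391 is composite.
Base 1098: x_0 = 1098^695 mod 1391 = 674. x_0 ∉ {1, 1390} and s = 1, so 1098 is a Miller–Rabin witness and 1391 is composite.
Base 1348: x_0 = 1348^695 mod 1391 = 250. x_0 ∉ {1, 1390} and s = 1, so 1348 is a Miller–Rabin witness and 1391 is composite.
The smallest witness among the given bases is 5.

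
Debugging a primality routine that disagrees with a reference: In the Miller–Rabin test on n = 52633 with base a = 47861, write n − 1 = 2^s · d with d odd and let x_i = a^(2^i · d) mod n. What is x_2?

n − 1 = 52632 = 2^3 · 6579, so s = 3 and d = 6579.
x_0 = 47861^6579 mod 52633 = 18642.
x_1 = 18642^2 mod 52633 = 41098.
x_2 = 41098^2 mod 52633 = 1.

1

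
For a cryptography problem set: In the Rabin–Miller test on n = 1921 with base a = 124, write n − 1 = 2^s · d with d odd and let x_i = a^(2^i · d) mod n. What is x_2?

n − 1 = 1920 = 2^7 · 15, so s = 7 and d = 15.
x_0 = 124^15 mod 1921 = 1078.
x_1 = 1078^2 mod 1921 = 1800.
x_2 = 1800^2 mod 1921 = 1194.

1194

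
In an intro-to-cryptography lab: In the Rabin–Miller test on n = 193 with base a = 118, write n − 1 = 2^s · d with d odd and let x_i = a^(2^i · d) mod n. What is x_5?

1

n − 1 = 192 = 2^6 · 3, so s = 6 and d = 3.
x_0 = 118^3 mod 193 = 23.
x_1 = 23^2 mod 193 = 143.
x_2 = 143^2 mod 193 = 184.
x_3 = 184^2 mod 193 = 81.
x_4 = 81^2 mod 193 = 192.
x_5 = 192^2 mod 193 = 1.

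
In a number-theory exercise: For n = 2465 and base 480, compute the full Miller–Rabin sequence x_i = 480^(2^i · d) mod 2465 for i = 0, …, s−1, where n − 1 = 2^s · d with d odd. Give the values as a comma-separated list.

n − 1 = 2464 = 2^5 · 77, so s = 5 and d = 77.
x_0 = 480^77 mod 2465 = 2350.
x_1 = 2350^2 mod 2465 = 900.
x_2 = 900^2 mod 2465 = 1480.
x_3 = 1480^2 mod 2465 = 1480.
x_4 = 1480^2 mod 2465 = 1480.

2350, 900, 1480, 1480, 1480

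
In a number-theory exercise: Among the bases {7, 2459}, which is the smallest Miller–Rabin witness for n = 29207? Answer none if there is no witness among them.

none

n − 1 = 29206 = 2^1 · 14603, so s = 1 and d = 14603.
Base 7: x_0 = 7^14603 mod 29207 = 1. x_0 = 1, so 7 is not a witness.
Base 2459: x_0 = 2459^14603 mod 29207 = 29206. x_0 = 29206 ≡ −1, so 2459 is not a witness.
No listed base is a witness for 29207.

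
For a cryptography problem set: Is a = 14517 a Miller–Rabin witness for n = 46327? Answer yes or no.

n − 1 = 46326 = 2^1 · 23163, so s = 1 and d = 23163.
x_0 = 14517^23163 mod 46327 = 46326.
x_0 = 46326 ≡ −1, so 14517 is not a witness.

no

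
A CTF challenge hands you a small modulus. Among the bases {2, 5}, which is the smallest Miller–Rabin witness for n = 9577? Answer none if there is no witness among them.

n − 1 = 9576 = 2^3 · 1197, so s = 3 and d = 1197.
Base 2: x_0 = 2^1197 mod 9577 = 3927. x_0 is neither 1 nor 9576, so continue squaring. x_1 = 3927^2 mod 9577 = 2359. x_2 = 2359^2 mod 9577 = 644. Reached i = s−1 = 2 without hitting −1: 2 is a Miller–Rabin witness and 9577 is composite.
Base 5: x_0 = 5^1197 mod 9577 = 1505. x_0 is neither 1 nor 9576, so continue squaring. x_1 = 1505^2 mod 9577 = 4853. x_2 = 4853^2 mod 9577 = 1766. Reached i = s−1 = 2 without hitting −1: 5 is a Miller–Rabin witness and 9577 is composite.
The smallest witness among the given bases is 2.

2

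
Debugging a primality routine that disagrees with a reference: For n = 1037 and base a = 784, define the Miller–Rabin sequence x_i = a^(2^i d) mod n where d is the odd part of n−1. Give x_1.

n − 1 = 1036 = 2^2 · 259, so s = 2 and d = 259.
x_0 = 784^259 mod 1037 = 637.
x_1 = 637^2 mod 1037 = 302.

302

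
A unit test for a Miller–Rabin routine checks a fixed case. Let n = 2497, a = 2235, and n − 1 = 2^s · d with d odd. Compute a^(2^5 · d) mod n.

1158

n − 1 = 2496 = 2^6 · 39, so s = 6 and d = 39.
x_0 = 2235^39 mod 2497 = 1777.
x_1 = 1777^2 mod 2497 = 1521.
x_2 = 1521^2 mod 2497 = 1219.
x_3 = 1219^2 mod 2497 = 246.
x_4 = 246^2 mod 2497 = 588.
x_5 = 588^2 mod 2497 = 1158.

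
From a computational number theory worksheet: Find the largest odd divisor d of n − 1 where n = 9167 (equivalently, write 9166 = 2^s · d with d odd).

Halving: 9166 → 4583; 4583 is odd.
So 9166 = 2^1 · 4583.

4583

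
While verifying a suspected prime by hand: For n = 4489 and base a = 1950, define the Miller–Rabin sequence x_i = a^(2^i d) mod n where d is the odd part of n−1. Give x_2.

738

n − 1 = 4488 = 2^3 · 561, so s = 3 and d = 561.
x_0 = 1950^561 mod 4489 = 937.
x_1 = 937^2 mod 4489 = 2614.
x_2 = 2614^2 mod 4489 = 738.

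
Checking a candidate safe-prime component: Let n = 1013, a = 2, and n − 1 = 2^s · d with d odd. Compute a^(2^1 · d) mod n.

1012

n − 1 = 1012 = 2^2 · 253, so s = 2 and d = 253.
x_0 = 2^253 mod 1013 = 45.
x_1 = 45^2 mod 1013 = 1012.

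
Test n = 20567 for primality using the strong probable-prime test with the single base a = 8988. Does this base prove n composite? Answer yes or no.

n − 1 = 20566 = 2^1 · 10283, so s = 1 and d = 10283.
x_0 = 8988^10283 mod 20567 = 1.
x_0 = 1, so 8988 is not a witness.

no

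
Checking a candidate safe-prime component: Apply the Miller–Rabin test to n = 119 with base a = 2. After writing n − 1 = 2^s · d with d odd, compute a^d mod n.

n − 1 = 118 = 2^1 · 59, so s = 1 and d = 59.
2^59 mod 119 = 25.

25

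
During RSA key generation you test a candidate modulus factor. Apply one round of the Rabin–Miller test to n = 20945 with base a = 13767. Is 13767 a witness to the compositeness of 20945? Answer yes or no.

yes

n − 1 = 20944 = 2^4 · 1309, so s = 4 and d = 1309.
x_0 = 13767^1309 mod 20945 = 7367.
x_0 is neither 1 nor 20944, so continue squaring.
x_1 = 7367^2 mod 20945 = 4194.
x_2 = 4194^2 mod 20945 = 16781.
x_3 = 16781^2 mod 20945 = 17381.
Reached i = s−1 = 3 without hitting −1: 13767 is a Miller–Rabin witness and 20945 is composite.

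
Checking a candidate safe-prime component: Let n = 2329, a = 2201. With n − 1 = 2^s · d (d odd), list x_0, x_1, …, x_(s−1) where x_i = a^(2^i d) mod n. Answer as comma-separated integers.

n − 1 = 2328 = 2^3 · 291, so s = 3 and d = 291.
x_0 = 2201^291 mod 2329 = 291.
x_1 = 291^2 mod 2329 = 837.
x_2 = 837^2 mod 2329 = 1869.

291, 837, 1869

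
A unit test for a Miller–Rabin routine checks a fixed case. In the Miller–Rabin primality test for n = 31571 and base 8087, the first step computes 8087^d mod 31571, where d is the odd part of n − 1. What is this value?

n − 1 = 31570 = 2^1 · 15785, so s = 1 and d = 15785.
Repeated squaring mod 31571: 8087^1 ≡ 8087, 8087^2 ≡ 16028, 8087^4 ≡ 3557, 8087^8 ≡ 23849, 8087^16 ≡ 23236, 8087^32 ≡ 16025, 8087^64 ≡ 2111, 8087^128 ≡ 4810, 8087^256 ≡ 26128, 8087^512 ≡ 12651, 8087^1024 ≡ 14402, 8087^2048 ≡ 27705, 8087^4096 ≡ 12873, 8087^8192 ≡ 29521.
15785 = 8192 + 4096 + 2048 + 1024 + 256 + 128 + 32 + 8 + 1, so 8087^15785 ≡ 29521·12873·27705·14402·26128·4810·16025·23849·8087 ≡ 30547 (mod 31571).

30547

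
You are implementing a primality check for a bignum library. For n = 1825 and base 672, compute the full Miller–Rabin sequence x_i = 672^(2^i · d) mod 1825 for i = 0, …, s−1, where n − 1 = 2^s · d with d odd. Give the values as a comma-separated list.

n − 1 = 1824 = 2^5 · 57, so s = 5 and d = 57.
x_0 = 672^57 mod 1825 = 1262.
x_1 = 1262^2 mod 1825 = 1244.
x_2 = 1244^2 mod 1825 = 1761.
x_3 = 1761^2 mod 1825 = 446.
x_4 = 446^2 mod 1825 = 1816.

1262, 1244, 1761, 446, 1816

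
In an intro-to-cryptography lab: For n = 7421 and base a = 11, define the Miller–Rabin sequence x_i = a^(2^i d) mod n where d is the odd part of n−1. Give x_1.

442

n − 1 = 7420 = 2^2 · 1855, so s = 2 and d = 1855.
Repeated squaring mod 7421: 11^1 ≡ 11, 11^2 ≡ 121, 11^4 ≡ 7220, 11^8 ≡ 3296, 11^16 ≡ 6693, 11^32 ≡ 3093, 11^64 ≡ 980, 11^128 ≡ 3091, 11^256 ≡ 3454, 11^512 ≡ 4569, 11^1024 ≡ 488.
1855 = 1024 + 512 + 256 + 32 + 16 + 8 + 4 + 2 + 1, so 11^1855 ≡ 488·4569·3454·3093·6693·3296·7220·121·11 ≡ 5357 (mod 7421).
x_0 = 5357.
x_1 = 5357^2 mod 7421 = 442.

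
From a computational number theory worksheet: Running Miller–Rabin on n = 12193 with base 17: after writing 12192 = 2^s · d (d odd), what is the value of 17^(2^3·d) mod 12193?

n − 1 = 12192 = 2^5 · 381, so s = 5 and d = 381.
Repeated squaring mod 12193: 17^1 ≡ 17, 17^2 ≡ 289, 17^4 ≡ 10363, 17^8 ≡ 8018, 17^16 ≡ 6828, 17^32 ≡ 7745, 17^64 ≡ 7658, 17^128 ≡ 8827, 17^256 ≡ 2659.
381 = 256 + 64 + 32 + 16 + 8 + 4 + 1, so 17^381 ≡ 2659·7658·7745·6828·8018·10363·17 ≡ 4549 (mod 12193).
x_0 = 4549.
x_1 = 4549^2 mod 12193 = 1880.
x_2 = 1880^2 mod 12193 = 10623.
x_3 = 10623^2 mod 12193 = 1914.

1914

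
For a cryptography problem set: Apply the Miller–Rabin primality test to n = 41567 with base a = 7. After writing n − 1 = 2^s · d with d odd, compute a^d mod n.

25299

n − 1 = 41566 = 2^1 · 20783, so s = 1 and d = 20783.
Repeated squaring mod 41567: 7^1 ≡ 7, 7^2 ≡ 49, 7^4 ≡ 2401, 7^8 ≡ 28555, 7^16 ≡ 9753, 7^32 ≡ 15713, 7^64 ≡ 31956, 7^128 ≡ 9447, 7^256 ≡ 1460, 7^512 ≡ 11683, 7^1024 ≡ 28028, 7^2048 ≡ 35618, 7^4096 ≡ 17084, 7^8192 ≡ 21149, 7^16384 ≡ 19281.
20783 = 16384 + 4096 + 256 + 32 + 8 + 4 + 2 + 1, so 7^20783 ≡ 19281·17084·1460·15713·28555·2401·49·7 ≡ 25299 (mod 41567).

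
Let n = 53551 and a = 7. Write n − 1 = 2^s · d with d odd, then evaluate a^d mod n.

n − 1 = 53550 = 2^1 · 26775, so s = 1 and d = 26775.
7^26775 mod 53551 = 53550.

53550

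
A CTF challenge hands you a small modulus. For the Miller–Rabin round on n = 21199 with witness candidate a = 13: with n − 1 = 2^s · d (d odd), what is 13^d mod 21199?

15644

n − 1 = 21198 = 2^1 · 10599, so s = 1 and d = 10599.
13^10599 mod 21199 = 15644.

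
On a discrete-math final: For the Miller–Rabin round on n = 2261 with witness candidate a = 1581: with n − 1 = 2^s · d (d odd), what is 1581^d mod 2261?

n − 1 = 2260 = 2^2 · 565, so s = 2 and d = 565.
Repeated squaring mod 2261: 1581^1 ≡ 1581, 1581^2 ≡ 1156, 1581^4 ≡ 85, 1581^8 ≡ 442, 1581^16 ≡ 918, 1581^32 ≡ 1632, 1581^64 ≡ 2227, 1581^128 ≡ 1156, 1581^256 ≡ 85, 1581^512 ≡ 442.
565 = 512 + 32 + 16 + 4 + 1, so 1581^565 ≡ 442·1632·918·85·1581 ≡ 272 (mod 2261).

272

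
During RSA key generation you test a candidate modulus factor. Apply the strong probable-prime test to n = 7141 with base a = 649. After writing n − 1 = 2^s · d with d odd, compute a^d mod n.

4543

n − 1 = 7140 = 2^2 · 1785, so s = 2 and d = 1785.
Repeated squaring mod 7141: 649^1 ≡ 649, 649^2 ≡ 7023, 649^4 ≡ 6783, 649^8 ≡ 6767, 649^16 ≡ 4197, 649^32 ≡ 5103, 649^64 ≡ 4523, 649^128 ≡ 5705, 649^256 ≡ 5488, 649^512 ≡ 4547, 649^1024 ≡ 2014.
1785 = 1024 + 512 + 128 + 64 + 32 + 16 + 8 + 1, so 649^1785 ≡ 2014·4547·5705·4523·5103·4197·6767·649 ≡ 4543 (mod 7141).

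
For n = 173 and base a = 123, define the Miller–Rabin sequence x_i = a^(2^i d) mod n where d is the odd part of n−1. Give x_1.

172

n − 1 = 172 = 2^2 · 43, so s = 2 and d = 43.
x_0 = 123^43 mod 173 = 80.
x_1 = 80^2 mod 173 = 172.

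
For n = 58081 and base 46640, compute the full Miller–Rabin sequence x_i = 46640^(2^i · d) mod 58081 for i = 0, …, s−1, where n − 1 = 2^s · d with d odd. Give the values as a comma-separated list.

20856, 4127, 14396, 11808, 34464

n − 1 = 58080 = 2^5 · 1815, so s = 5 and d = 1815.
x_0 = 46640^1815 mod 58081 = 20856.
x_1 = 20856^2 mod 58081 = 4127.
x_2 = 4127^2 mod 58081 = 14396.
x_3 = 14396^2 mod 58081 = 11808.
x_4 = 11808^2 mod 58081 = 34464.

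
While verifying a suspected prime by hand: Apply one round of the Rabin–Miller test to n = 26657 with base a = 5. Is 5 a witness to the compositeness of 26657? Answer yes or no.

yes

n − 1 = 26656 = 2^5 · 833, so s = 5 and d = 833.
Repeated squaring mod 26657: 5^1 ≡ 5, 5^2 ≡ 25, 5^4 ≡ 625, 5^8 ≡ 17427, 5^16 ≡ 23785, 5^32 ≡ 11371, 5^64 ≡ 13191, 5^128 ≡ 12242, 5^256 ≡ 910, 5^512 ≡ 1733.
833 = 512 + 256 + 64 + 1, so 5^833 ≡ 1733·910·13191·5 ≡ 12036 (mod 26657).
x_0 = 5^833 mod 26657 = 12036.
x_0 is neither 1 nor 26656, so continue squaring.
x_1 = 12036^2 mod 26657 = 11158.
x_2 = 11158^2 mod 26657 = 12774.
x_3 = 12774^2 mod 26657 = 7579.
x_4 = 7579^2 mod 26657 = 22063.
Reached i = s−1 = 4 without hitting −1: 5 is a Miller–Rabin witness and 26657 is composite.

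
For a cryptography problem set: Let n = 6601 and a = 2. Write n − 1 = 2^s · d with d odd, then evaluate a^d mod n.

2738

n − 1 = 6600 = 2^3 · 825, so s = 3 and d = 825.
2^825 mod 6601 = 2738.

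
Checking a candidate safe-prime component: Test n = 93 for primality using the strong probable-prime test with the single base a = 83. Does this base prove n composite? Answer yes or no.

n − 1 = 92 = 2^2 · 23, so s = 2 and d = 23.
By repeated squaring, 83^23 ≡ 17 (mod 93).
x_0 = 83^23 mod 93 = 17.
x_0 is neither 1 nor 92, so continue squaring.
x_1 = 17^2 mod 93 = 10.
Reached i = s−1 = 1 without hitting −1: 83 is a Miller–Rabin witness and 93 is composite.

yes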